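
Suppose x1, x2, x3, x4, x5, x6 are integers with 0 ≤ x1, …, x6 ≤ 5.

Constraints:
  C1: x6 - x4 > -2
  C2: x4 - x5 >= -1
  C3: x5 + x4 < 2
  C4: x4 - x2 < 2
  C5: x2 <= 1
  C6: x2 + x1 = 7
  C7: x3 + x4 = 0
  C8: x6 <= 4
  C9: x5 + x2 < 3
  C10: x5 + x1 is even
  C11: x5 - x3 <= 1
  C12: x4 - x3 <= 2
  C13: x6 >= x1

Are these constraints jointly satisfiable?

Unsatisfiable

From constraint 5: x2 ≤ 1. From constraints 8 and 13: x1 ≤ x6 ≤ 4. Hence x2 + x1 ≤ 5. But constraint 6 requires x2 + x1 = 7, and 7 > 5. Contradiction.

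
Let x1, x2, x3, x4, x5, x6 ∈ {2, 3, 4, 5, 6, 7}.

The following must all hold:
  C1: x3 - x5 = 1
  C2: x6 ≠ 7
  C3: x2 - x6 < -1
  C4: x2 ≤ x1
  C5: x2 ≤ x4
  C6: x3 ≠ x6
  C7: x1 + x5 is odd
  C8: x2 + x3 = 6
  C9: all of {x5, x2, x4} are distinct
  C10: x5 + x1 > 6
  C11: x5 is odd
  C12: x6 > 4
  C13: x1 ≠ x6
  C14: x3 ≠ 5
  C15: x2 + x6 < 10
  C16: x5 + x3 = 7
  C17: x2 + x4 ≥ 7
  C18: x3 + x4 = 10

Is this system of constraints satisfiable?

Satisfiable

Take x1 = 4, x2 = 2, x3 = 4, x4 = 6, x5 = 3, x6 = 6. Then constraint 1: x3 - x5 = 1; constraint 3: x2 - x6 = -4, and every other listed constraint is also met.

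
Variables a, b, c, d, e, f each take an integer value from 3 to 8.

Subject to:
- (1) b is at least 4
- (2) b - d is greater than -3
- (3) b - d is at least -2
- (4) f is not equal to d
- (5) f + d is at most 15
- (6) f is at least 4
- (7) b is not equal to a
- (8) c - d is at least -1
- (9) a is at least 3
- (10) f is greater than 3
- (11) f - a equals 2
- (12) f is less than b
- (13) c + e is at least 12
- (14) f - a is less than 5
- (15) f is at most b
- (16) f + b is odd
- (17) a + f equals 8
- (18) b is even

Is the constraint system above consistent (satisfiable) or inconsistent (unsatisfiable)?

Setting (a, b, c, d, e, f) = (3, 8, 8, 8, 6, 5) satisfies everything: constraint 2: b - d = 0; constraint 3: b - d = 0; constraint 5: f + d = 13, and the others follow.

Satisfiable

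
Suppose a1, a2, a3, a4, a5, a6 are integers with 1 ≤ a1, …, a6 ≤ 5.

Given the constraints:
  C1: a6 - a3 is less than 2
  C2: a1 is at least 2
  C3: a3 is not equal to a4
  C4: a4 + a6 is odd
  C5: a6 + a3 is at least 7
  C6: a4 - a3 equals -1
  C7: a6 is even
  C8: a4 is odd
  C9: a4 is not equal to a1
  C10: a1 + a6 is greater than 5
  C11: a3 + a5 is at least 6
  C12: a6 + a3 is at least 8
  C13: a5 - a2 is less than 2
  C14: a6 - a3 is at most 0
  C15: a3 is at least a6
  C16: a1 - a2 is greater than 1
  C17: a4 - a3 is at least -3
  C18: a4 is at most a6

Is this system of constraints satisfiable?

Take a1 = 4, a2 = 2, a3 = 4, a4 = 3, a5 = 3, a6 = 4. Then constraint 1: a6 - a3 = 0; constraint 5: a6 + a3 = 8; constraint 6: a4 - a3 = -1, and every other listed constraint is also met.

Satisfiable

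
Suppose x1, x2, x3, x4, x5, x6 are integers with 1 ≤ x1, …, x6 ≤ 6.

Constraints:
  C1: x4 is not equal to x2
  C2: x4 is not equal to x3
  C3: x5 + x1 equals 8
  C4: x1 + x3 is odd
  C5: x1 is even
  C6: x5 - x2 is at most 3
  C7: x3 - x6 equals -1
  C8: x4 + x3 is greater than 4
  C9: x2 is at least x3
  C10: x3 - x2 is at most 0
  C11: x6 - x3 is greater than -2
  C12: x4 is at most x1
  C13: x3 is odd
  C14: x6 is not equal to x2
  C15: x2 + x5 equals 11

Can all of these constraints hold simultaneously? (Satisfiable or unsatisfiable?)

Satisfiable

The assignment x1 = 2, x2 = 5, x3 = 5, x4 = 2, x5 = 6, x6 = 6 works:
  constraint 3 holds since x5 + x1 = 8.
  constraint 6 holds since x5 - x2 = 1.
The rest check out directly.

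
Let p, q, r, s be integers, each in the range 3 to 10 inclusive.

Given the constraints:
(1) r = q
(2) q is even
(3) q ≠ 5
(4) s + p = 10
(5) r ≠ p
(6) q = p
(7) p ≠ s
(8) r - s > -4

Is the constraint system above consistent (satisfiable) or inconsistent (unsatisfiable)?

From constraints 1 and 6, r = q = p, so r = p. But constraint 5 says r ≠ p. Contradiction.

Unsatisfiable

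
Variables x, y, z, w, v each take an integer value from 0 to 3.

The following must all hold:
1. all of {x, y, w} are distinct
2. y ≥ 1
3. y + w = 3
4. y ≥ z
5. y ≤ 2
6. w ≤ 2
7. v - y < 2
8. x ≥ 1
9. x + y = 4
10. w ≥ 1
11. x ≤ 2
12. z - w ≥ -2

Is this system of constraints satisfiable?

Unsatisfiable

Constraints 2, 5, 6, 8, 10, and 11 confine each of x, y, w to the 2 values {1, 2}.
Constraint 1 requires all 3 of them to be distinct, but only 2 values are available — impossible by the pigeonhole principle.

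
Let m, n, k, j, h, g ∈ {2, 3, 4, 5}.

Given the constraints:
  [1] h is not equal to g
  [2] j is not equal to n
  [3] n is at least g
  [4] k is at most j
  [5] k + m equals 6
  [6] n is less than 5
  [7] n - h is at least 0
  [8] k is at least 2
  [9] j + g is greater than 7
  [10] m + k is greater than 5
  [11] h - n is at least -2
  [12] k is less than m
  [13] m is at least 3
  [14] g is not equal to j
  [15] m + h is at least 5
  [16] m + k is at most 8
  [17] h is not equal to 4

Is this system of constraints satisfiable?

Satisfiable

Setting (m, n, k, j, h, g) = (4, 3, 2, 5, 2, 3) satisfies everything: constraint 5: k + m = 6; constraint 7: n - h = 1, and the others follow.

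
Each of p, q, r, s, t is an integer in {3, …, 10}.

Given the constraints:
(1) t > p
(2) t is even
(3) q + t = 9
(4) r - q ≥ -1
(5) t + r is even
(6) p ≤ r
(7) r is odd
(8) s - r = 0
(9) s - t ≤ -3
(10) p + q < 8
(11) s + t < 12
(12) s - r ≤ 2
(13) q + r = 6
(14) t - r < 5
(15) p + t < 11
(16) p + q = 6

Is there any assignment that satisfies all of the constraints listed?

Constraint 2 makes t even and constraint 7 makes r odd, so t + r must be odd. Constraint 5 says t + r is even — contradiction.

Unsatisfiable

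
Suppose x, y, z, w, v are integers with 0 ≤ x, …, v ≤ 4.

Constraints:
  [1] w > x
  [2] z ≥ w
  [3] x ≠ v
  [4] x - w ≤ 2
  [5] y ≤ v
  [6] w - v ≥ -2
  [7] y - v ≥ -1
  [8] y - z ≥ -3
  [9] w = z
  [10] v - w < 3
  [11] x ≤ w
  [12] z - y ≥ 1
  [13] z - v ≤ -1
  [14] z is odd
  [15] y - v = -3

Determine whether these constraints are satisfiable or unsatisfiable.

Unsatisfiable

Constraints 7, 12, and 13 give v − z ≥ 1, z − y ≥ 1, y − v ≥ -1.
Adding all 3 inequalities: the left sides telescope to 0, and the right sides sum to 1 + 1 + (-1) = 1. So 0 ≥ 1, which is false.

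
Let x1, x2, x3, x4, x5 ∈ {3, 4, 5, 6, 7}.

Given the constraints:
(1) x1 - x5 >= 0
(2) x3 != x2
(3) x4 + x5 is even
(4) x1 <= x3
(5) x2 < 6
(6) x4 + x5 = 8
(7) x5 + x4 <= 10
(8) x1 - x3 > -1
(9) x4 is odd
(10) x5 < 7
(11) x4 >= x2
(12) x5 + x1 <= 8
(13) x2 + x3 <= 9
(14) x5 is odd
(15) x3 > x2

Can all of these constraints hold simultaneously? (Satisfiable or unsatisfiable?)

Satisfiable

One satisfying assignment is x1 = 5, x2 = 3, x3 = 5, x4 = 5, x5 = 3.
For the less obvious constraints — constraint 1: x1 - x5 = 2; constraint 6: x4 + x5 = 8; constraint 7: x5 + x4 = 8 — and the others hold by inspection.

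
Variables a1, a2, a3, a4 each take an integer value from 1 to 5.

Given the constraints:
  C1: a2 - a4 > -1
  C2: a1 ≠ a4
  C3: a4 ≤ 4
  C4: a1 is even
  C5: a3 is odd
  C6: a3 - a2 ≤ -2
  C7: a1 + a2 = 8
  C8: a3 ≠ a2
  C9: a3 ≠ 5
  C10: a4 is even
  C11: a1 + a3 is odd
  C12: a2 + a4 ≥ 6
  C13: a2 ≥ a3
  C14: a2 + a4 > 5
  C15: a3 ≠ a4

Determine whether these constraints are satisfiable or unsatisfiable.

The assignment a1 = 4, a2 = 4, a3 = 1, a4 = 2 works:
  constraint 1 holds since a2 - a4 = 2.
  constraint 6 holds since a3 - a2 = -3.
The rest check out directly.

Satisfiable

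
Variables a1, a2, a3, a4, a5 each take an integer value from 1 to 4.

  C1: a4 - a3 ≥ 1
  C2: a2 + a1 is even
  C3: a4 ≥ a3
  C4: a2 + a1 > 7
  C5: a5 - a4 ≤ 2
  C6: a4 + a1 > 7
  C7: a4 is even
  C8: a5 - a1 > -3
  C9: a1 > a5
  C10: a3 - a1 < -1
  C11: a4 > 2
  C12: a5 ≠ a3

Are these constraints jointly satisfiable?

Satisfiable

One satisfying assignment is a1 = 4, a2 = 4, a3 = 2, a4 = 4, a5 = 3.
For the less obvious constraints — constraint 1: a4 - a3 = 2; constraint 4: a2 + a1 = 8; constraint 5: a5 - a4 = -1 — and the others hold by inspection.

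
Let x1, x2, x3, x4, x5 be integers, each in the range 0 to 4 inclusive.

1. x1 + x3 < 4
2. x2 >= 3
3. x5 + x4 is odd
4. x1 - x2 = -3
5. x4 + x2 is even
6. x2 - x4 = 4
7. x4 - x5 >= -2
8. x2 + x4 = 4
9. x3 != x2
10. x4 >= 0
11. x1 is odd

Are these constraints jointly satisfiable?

Try x1 = 1, x2 = 4, x3 = 2, x4 = 0, x5 = 1.
Check constraint 1: x1 + x3 = 3; constraint 4: x1 - x2 = -3. The remaining constraints are straightforward to verify.

Satisfiable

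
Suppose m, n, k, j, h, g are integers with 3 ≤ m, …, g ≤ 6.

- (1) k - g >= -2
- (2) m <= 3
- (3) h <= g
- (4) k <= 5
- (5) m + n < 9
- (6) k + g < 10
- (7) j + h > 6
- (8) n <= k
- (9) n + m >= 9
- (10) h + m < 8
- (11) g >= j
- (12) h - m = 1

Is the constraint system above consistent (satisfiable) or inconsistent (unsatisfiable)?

From constraints 4 and 8: n ≤ k ≤ 5. From constraint 2: m ≤ 3. Hence n + m ≤ 8. But constraint 9 requires n + m ≥ 9, and 9 > 8. Contradiction.

Unsatisfiable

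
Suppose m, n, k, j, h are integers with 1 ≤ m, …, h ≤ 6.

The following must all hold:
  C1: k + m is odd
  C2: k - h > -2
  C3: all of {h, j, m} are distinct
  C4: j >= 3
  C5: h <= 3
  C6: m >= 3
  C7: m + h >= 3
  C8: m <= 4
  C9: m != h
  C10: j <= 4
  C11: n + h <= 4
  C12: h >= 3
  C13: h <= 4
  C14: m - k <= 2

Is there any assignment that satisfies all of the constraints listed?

Constraints 4, 6, 8, 10, 12, and 13 confine each of h, j, m to the 2 values {3, 4}.
Constraint 3 requires all 3 of them to be distinct, but only 2 values are available — impossible by the pigeonhole principle.

Unsatisfiable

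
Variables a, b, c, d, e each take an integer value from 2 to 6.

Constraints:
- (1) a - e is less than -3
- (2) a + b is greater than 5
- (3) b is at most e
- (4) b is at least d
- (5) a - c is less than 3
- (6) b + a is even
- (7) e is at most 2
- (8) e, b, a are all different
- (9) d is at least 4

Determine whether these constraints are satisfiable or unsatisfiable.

Unsatisfiable

From constraints 4 and 9: b ≥ d and d ≥ 4, so b ≥ 4. From constraints 3 and 7: b ≤ e and e ≤ 2, so b ≤ 2. But 2 < 4, so no value of b works.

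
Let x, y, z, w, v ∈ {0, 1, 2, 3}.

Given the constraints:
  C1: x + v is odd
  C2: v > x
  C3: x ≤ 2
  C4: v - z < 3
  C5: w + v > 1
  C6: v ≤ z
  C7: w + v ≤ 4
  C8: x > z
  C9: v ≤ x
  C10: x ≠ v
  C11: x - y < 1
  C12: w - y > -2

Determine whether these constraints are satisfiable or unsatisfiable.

Constraints 2, 6, and 8 give v ≤ z, z < x, x < v. Chaining: v ≤ z < x < v, which forces v < v — impossible.

Unsatisfiable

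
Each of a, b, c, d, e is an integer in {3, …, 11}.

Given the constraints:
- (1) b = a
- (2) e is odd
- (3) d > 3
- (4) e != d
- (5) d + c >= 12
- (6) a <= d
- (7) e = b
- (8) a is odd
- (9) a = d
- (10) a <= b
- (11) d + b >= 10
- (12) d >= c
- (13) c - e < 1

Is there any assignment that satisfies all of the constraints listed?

From constraints 1, 7, and 9, e = b = a = d, so e = d. But constraint 4 says e ≠ d. Contradiction.

Unsatisfiable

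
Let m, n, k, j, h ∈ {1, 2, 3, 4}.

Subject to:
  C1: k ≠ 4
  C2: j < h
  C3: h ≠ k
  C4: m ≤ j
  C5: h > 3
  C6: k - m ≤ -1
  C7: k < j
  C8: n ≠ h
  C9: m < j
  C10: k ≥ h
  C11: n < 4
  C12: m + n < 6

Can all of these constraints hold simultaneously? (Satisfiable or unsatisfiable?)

Unsatisfiable

Constraints 2, 4, 6, and 10 give m ≤ j, j < h, h ≤ k, k < m. Chaining: m ≤ j < h ≤ k < m, which forces m < m — impossible.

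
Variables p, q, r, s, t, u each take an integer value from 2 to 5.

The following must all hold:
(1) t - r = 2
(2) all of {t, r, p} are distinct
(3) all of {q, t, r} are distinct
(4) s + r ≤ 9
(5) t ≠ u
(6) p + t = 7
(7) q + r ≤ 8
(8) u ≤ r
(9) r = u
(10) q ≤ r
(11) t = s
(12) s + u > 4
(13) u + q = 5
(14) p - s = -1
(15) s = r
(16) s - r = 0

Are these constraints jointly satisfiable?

Unsatisfiable

From constraints 9, 11, and 15, t = s = r = u, so t = u. But constraint 5 says t ≠ u. Contradiction.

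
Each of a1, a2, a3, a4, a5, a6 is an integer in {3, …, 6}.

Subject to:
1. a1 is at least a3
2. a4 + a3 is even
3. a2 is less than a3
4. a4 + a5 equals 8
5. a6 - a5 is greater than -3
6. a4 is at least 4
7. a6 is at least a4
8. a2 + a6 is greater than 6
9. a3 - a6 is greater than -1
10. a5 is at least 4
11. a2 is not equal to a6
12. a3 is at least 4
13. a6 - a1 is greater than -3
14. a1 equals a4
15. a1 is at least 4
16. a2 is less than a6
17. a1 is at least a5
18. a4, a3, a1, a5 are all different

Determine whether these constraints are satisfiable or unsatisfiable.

Constraints 6, 10, 12, and 15 confine each of a4, a3, a1, a5 to the 3 values {4, …, 6} (the domain already gives each ≤ 6).
Constraint 18 requires all 4 of them to be distinct, but only 3 values are available — impossible by the pigeonhole principle.

Unsatisfiable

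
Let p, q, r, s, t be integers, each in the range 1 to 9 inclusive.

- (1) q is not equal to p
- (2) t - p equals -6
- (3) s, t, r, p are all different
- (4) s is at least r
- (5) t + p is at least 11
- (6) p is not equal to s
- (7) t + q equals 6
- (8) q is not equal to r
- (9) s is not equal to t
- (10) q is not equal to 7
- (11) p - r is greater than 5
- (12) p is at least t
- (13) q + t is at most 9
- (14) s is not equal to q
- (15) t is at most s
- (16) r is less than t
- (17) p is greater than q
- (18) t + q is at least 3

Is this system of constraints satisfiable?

Try p = 9, q = 3, r = 2, s = 5, t = 3.
Check constraint 2: t - p = -6; constraint 5: t + p = 12; constraint 7: t + q = 6. The remaining constraints are straightforward to verify.

Satisfiable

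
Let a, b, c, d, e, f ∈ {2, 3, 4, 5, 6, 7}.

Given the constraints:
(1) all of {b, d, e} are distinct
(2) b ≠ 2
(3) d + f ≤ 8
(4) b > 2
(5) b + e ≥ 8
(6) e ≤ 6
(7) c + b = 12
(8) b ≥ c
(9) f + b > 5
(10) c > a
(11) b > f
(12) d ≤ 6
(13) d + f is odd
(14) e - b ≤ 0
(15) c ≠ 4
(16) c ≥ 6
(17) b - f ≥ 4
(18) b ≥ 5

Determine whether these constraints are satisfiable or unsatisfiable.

Satisfiable

Try a = 4, b = 6, c = 6, d = 3, e = 5, f = 2.
Check constraint 3: d + f = 5; constraint 5: b + e = 11. The remaining constraints are straightforward to verify.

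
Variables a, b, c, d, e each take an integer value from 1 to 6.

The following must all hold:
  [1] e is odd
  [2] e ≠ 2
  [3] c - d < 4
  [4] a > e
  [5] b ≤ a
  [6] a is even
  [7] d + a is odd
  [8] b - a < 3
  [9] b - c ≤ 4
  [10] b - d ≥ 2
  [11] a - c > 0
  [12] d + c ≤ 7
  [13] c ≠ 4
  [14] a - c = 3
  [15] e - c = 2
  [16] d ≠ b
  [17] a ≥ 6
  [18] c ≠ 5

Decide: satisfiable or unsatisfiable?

Satisfiable

The assignment a = 6, b = 6, c = 3, d = 1, e = 5 works:
  constraint 3 holds since c - d = 2.
  constraint 8 holds since b - a = 0.
The rest check out directly.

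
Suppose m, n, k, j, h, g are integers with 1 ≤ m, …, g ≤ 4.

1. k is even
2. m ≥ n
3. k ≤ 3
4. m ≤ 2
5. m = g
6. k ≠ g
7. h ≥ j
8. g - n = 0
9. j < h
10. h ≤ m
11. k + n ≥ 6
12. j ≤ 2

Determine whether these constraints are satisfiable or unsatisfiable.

Unsatisfiable

From constraint 3: k ≤ 3. From constraints 2 and 4: n ≤ m ≤ 2. Hence k + n ≤ 5. But constraint 11 requires k + n ≥ 6, and 6 > 5. Contradiction.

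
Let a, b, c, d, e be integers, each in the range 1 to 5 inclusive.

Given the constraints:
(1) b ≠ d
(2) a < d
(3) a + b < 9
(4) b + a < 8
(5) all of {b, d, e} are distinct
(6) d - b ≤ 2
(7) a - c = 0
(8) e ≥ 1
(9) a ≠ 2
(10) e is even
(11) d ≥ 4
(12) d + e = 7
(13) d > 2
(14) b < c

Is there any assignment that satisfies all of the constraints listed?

Satisfiable

Setting (a, b, c, d, e) = (4, 3, 4, 5, 2) satisfies everything: constraint 3: a + b = 7; constraint 4: b + a = 7, and the others follow.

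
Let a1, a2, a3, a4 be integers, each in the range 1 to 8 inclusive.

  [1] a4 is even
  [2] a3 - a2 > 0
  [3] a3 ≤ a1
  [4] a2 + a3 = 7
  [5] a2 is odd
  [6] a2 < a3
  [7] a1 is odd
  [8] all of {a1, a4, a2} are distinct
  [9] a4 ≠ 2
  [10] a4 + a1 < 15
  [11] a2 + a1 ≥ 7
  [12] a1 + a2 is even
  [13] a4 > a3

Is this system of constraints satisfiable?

Satisfiable

One satisfying assignment is a1 = 7, a2 = 3, a3 = 4, a4 = 6.
For the less obvious constraints — constraint 2: a3 - a2 = 1; constraint 4: a2 + a3 = 7; constraint 10: a4 + a1 = 13 — and the others hold by inspection.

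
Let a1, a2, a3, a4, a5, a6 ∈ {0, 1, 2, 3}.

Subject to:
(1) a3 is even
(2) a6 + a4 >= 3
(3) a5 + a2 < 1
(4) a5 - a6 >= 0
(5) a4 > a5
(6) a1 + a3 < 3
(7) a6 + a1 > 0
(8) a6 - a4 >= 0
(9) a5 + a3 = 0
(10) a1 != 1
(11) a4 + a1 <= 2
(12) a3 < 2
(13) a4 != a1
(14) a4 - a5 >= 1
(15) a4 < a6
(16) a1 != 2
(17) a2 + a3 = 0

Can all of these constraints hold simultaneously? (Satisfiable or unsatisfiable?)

Constraints 4, 8, and 14 give a6 − a4 ≥ 0, a4 − a5 ≥ 1, a5 − a6 ≥ 0.
Adding all 3 inequalities: the left sides telescope to 0, and the right sides sum to 0 + 1 + 0 = 1. So 0 ≥ 1, which is false.

Unsatisfiable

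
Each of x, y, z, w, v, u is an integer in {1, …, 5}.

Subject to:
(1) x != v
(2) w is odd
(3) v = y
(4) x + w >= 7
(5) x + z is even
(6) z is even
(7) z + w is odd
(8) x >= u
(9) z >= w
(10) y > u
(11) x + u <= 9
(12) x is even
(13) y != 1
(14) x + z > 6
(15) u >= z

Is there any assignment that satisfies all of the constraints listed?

Satisfiable

Take x = 4, y = 5, z = 4, w = 3, v = 5, u = 4. Then constraint 4: x + w = 7; constraint 11: x + u = 8; constraint 14: x + z = 8, and every other listed constraint is also met.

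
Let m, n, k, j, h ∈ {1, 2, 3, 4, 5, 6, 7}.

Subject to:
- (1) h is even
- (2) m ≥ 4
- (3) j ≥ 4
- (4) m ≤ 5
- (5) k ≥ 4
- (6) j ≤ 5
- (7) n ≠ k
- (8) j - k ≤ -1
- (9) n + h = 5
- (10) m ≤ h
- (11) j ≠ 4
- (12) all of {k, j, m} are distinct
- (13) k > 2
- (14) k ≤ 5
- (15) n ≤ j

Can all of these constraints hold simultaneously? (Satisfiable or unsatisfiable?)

Constraints 2, 3, 4, 5, 6, and 14 confine each of k, j, m to the 2 values {4, 5}.
Constraint 12 requires all 3 of them to be distinct, but only 2 values are available — impossible by the pigeonhole principle.

Unsatisfiable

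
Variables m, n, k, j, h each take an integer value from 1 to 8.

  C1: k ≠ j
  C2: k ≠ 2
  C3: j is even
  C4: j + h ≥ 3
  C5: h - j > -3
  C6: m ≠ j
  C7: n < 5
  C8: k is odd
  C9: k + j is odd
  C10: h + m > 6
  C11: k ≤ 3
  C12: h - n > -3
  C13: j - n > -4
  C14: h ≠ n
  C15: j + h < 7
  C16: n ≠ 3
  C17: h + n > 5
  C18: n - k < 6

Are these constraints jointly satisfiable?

Try m = 6, n = 4, k = 1, j = 2, h = 2.
Check constraint 4: j + h = 4; constraint 5: h - j = 0. The remaining constraints are straightforward to verify.

Satisfiable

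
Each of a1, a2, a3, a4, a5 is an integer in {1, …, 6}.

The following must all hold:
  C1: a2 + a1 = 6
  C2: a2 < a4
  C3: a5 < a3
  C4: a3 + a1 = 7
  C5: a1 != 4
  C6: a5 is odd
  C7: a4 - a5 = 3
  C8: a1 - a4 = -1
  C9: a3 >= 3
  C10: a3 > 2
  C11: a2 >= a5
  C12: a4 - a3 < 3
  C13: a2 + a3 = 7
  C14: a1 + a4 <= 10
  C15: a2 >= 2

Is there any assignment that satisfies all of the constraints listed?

Setting (a1, a2, a3, a4, a5) = (3, 3, 4, 4, 1) satisfies everything: constraint 1: a2 + a1 = 6; constraint 4: a3 + a1 = 7; constraint 7: a4 - a5 = 3, and the others follow.

Satisfiable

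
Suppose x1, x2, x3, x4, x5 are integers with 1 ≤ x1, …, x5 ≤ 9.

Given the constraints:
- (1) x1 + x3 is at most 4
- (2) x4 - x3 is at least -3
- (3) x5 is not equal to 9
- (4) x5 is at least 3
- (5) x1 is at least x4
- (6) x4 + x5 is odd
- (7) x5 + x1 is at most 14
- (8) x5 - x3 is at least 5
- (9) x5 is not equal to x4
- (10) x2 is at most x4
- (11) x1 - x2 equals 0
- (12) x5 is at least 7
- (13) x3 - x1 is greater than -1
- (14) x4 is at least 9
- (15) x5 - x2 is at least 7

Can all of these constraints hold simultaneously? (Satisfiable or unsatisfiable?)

From constraint 12: x5 ≥ 7. From constraints 5 and 14: x1 ≥ x4 ≥ 9. Hence x5 + x1 ≥ 16. But constraint 7 requires x5 + x1 ≤ 14, and 14 < 16. Contradiction.

Unsatisfiable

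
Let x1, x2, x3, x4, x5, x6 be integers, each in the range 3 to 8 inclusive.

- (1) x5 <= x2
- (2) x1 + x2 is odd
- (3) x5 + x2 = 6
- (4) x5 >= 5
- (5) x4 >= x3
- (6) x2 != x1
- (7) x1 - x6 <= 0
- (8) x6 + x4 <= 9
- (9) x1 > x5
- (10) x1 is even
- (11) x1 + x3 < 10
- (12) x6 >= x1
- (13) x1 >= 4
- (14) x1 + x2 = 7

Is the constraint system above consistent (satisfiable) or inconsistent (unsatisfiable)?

Unsatisfiable

From constraint 13: x1 ≥ 4. From constraints 1 and 4: x2 ≥ x5 ≥ 5. Hence x1 + x2 ≥ 9. But constraint 14 requires x1 + x2 = 7, and 7 < 9. Contradiction.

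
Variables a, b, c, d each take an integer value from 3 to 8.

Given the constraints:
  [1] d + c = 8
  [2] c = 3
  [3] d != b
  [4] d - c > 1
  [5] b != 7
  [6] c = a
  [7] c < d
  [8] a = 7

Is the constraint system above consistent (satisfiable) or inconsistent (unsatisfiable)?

Unsatisfiable

Constraint 2 fixes c = 3 and constraint 8 fixes a = 7, but constraint 6 requires c = a. Since 3 ≠ 7, contradiction.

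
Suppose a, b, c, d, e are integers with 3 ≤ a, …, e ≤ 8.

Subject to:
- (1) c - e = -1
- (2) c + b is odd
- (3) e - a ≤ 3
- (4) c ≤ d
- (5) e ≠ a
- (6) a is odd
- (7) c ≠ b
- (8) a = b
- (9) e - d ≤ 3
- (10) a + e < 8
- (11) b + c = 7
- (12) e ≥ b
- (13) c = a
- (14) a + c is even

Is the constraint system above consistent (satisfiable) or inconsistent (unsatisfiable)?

Unsatisfiable

From constraints 8 and 13, c = a = b, so c = b. But constraint 7 says c ≠ b. Contradiction.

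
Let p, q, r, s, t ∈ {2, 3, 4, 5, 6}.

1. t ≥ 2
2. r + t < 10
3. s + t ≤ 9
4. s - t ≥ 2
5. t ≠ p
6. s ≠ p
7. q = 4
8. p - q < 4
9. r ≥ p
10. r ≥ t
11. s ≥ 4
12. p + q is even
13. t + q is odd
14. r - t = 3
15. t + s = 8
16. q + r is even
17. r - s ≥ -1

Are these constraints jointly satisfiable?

Setting (p, q, r, s, t) = (6, 4, 6, 5, 3) satisfies everything: constraint 2: r + t = 9; constraint 3: s + t = 8, and the others follow.

Satisfiable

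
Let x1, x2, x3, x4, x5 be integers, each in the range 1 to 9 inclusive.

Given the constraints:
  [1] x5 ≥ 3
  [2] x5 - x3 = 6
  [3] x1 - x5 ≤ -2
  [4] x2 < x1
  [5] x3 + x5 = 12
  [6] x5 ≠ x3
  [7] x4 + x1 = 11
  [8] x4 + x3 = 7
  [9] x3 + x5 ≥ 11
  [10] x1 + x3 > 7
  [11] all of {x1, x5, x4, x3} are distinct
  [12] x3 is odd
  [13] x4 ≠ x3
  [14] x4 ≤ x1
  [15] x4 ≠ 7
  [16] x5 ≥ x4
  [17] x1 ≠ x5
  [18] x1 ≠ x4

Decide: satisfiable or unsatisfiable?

Take x1 = 7, x2 = 3, x3 = 3, x4 = 4, x5 = 9. Then constraint 2: x5 - x3 = 6; constraint 3: x1 - x5 = -2; constraint 5: x3 + x5 = 12, and every other listed constraint is also met.

Satisfiable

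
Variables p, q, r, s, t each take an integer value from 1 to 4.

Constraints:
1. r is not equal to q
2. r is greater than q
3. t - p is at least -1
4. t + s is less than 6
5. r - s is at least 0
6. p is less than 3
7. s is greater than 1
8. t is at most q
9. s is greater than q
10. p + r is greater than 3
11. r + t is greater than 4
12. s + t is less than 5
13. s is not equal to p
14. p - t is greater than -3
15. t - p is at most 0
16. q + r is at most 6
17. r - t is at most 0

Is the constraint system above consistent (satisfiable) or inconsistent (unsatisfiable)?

Unsatisfiable

Constraints 5, 8, 9, and 17 give t ≤ q, q < s, s ≤ r, r ≤ t. Chaining: t ≤ q < s ≤ r ≤ t, which forces t < t — impossible.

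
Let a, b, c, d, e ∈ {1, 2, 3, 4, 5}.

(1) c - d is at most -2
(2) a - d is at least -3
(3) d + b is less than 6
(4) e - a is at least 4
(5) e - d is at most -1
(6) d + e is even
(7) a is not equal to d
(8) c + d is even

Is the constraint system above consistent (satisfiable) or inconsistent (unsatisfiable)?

Unsatisfiable

Constraints 2, 4, and 5 give a − d ≥ -3, d − e ≥ 1, e − a ≥ 4.
Adding all 3 inequalities: the left sides telescope to 0, and the right sides sum to (-3) + 1 + 4 = 2. So 0 ≥ 2, which is false.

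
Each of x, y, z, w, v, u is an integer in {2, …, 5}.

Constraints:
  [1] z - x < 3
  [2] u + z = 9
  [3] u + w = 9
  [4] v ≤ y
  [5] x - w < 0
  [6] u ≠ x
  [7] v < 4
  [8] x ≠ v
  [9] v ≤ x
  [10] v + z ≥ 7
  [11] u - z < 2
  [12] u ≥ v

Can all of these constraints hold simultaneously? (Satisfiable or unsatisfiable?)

Satisfiable

Try x = 3, y = 2, z = 5, w = 5, v = 2, u = 4.
Check constraint 1: z - x = 2; constraint 2: u + z = 9; constraint 3: u + w = 9. The remaining constraints are straightforward to verify.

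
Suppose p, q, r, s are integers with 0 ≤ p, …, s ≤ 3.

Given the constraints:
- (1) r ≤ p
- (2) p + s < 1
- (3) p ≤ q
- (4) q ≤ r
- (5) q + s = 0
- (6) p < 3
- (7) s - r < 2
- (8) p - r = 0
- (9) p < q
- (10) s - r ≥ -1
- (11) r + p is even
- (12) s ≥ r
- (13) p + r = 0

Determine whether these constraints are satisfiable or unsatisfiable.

Constraints 1, 4, and 9 give q ≤ r, r ≤ p, p < q. Chaining: q ≤ r ≤ p < q, which forces q < q — impossible.

Unsatisfiable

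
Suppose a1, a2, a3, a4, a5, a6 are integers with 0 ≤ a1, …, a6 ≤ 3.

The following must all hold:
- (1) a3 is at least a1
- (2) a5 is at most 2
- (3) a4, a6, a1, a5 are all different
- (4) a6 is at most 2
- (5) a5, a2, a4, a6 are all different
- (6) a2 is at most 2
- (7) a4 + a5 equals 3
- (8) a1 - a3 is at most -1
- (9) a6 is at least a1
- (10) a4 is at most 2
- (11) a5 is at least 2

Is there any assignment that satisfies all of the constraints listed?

Constraints 2, 4, 6, and 10 confine each of a5, a2, a4, a6 to the 3 values {0, …, 2} (the domain already gives each ≥ 0).
Constraint 5 requires all 4 of them to be distinct, but only 3 values are available — impossible by the pigeonhole principle.

Unsatisfiable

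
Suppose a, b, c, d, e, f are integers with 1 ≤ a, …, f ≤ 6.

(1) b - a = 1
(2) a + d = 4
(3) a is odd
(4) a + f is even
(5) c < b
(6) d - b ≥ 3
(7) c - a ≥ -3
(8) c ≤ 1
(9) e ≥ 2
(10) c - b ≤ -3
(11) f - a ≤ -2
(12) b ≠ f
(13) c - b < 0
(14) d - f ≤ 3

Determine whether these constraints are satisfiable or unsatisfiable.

Constraints 6, 7, 10, 11, and 14 give c − a ≥ -3, a − f ≥ 2, f − d ≥ -3, d − b ≥ 3, b − c ≥ 3.
Adding all 5 inequalities: the left sides telescope to 0, and the right sides sum to (-3) + 2 + (-3) + 3 + 3 = 2. So 0 ≥ 2, which is false.

Unsatisfiable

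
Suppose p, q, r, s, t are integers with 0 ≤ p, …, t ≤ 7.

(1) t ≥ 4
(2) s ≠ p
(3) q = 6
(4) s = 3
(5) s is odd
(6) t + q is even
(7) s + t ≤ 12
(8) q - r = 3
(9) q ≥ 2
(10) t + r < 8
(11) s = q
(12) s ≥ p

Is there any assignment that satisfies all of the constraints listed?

Constraint 4 fixes s = 3 and constraint 3 fixes q = 6, but constraint 11 requires s = q. Since 3 ≠ 6, contradiction.

Unsatisfiable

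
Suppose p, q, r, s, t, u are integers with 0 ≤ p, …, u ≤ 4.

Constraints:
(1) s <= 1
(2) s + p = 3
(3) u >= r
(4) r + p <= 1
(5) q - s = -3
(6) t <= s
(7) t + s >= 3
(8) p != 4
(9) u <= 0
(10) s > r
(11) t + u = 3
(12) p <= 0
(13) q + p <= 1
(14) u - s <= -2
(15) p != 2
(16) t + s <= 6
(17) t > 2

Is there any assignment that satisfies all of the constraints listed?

Unsatisfiable

From constraint 17: t ≥ 3. From constraints 1 and 6: t ≤ s and s ≤ 1, so t ≤ 1. But 1 < 3, so no value of t works.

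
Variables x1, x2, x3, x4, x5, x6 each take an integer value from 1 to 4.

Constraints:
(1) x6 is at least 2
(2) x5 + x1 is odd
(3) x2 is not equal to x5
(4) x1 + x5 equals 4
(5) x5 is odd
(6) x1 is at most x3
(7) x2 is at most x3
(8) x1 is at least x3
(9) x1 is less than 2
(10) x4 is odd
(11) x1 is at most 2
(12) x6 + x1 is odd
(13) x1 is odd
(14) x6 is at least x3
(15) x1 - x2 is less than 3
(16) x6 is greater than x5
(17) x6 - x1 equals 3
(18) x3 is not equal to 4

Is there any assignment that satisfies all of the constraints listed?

Constraint 5 makes x5 odd and constraint 13 makes x1 odd, so x5 + x1 must be even. Constraint 2 says x5 + x1 is odd — contradiction.

Unsatisfiable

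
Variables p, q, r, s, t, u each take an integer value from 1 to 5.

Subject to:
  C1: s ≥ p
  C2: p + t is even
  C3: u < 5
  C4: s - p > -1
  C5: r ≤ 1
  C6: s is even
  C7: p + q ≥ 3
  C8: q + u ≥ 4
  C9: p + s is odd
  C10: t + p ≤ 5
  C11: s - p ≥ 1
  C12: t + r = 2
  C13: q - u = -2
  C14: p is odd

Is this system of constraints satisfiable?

Satisfiable

The assignment p = 1, q = 2, r = 1, s = 2, t = 1, u = 4 works:
  constraint 4 holds since s - p = 1.
  constraint 7 holds since p + q = 3.
  constraint 8 holds since q + u = 6.
The rest check out directly.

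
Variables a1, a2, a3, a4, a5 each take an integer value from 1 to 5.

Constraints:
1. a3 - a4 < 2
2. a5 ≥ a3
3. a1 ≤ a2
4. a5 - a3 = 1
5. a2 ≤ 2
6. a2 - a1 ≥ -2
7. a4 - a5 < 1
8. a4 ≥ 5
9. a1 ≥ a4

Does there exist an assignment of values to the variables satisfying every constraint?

Unsatisfiable

From constraints 8 and 9: a1 ≥ a4 and a4 ≥ 5, so a1 ≥ 5. From constraints 3 and 5: a1 ≤ a2 and a2 ≤ 2, so a1 ≤ 2. But 2 < 5, so no value of a1 works.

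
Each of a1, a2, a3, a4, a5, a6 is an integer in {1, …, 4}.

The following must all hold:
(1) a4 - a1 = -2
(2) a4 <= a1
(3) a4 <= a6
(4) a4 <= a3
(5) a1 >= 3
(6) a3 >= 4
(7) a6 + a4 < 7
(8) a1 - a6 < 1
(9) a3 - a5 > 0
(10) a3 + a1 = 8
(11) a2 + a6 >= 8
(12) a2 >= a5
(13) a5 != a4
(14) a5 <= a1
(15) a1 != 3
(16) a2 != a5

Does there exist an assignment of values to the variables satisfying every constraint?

Satisfiable

Setting (a1, a2, a3, a4, a5, a6) = (4, 4, 4, 2, 3, 4) satisfies everything: constraint 1: a4 - a1 = -2; constraint 7: a6 + a4 = 6, and the others follow.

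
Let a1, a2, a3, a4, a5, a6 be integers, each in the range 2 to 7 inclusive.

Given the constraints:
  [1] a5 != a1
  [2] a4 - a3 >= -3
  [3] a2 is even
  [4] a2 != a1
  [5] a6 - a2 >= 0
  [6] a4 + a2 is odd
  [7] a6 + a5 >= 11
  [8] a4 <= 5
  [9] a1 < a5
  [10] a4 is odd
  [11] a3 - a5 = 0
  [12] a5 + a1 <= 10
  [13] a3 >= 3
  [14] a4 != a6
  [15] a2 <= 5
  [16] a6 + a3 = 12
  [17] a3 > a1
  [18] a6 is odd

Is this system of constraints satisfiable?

Satisfiable

Take a1 = 3, a2 = 4, a3 = 5, a4 = 5, a5 = 5, a6 = 7. Then constraint 2: a4 - a3 = 0; constraint 5: a6 - a2 = 3; constraint 7: a6 + a5 = 12, and every other listed constraint is also met.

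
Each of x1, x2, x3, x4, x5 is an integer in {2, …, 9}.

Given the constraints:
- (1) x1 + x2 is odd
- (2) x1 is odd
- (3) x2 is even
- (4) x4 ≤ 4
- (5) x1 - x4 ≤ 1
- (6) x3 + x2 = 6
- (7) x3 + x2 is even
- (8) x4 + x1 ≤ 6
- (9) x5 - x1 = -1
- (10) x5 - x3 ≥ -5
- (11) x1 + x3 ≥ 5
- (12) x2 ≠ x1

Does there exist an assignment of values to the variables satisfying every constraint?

Satisfiable

The assignment x1 = 3, x2 = 2, x3 = 4, x4 = 2, x5 = 2 works:
  constraint 5 holds since x1 - x4 = 1.
  constraint 6 holds since x3 + x2 = 6.
The rest check out directly.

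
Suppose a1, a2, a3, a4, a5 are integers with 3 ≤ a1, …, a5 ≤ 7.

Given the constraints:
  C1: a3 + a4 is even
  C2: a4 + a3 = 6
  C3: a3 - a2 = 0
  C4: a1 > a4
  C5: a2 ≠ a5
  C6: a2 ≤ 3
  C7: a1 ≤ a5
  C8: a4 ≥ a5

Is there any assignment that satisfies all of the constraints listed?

Constraints 4, 7, and 8 give a1 ≤ a5, a5 ≤ a4, a4 < a1. Chaining: a1 ≤ a5 ≤ a4 < a1, which forces a1 < a1 — impossible.

Unsatisfiable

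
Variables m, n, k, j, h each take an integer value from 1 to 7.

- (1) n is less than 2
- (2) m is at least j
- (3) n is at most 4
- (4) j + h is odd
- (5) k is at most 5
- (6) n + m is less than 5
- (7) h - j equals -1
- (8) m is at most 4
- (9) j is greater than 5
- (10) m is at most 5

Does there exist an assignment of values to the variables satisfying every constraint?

Unsatisfiable

From constraint 9: j ≥ 6. From constraints 2 and 8: j ≤ m and m ≤ 4, so j ≤ 4. But 4 < 6, so no value of j works.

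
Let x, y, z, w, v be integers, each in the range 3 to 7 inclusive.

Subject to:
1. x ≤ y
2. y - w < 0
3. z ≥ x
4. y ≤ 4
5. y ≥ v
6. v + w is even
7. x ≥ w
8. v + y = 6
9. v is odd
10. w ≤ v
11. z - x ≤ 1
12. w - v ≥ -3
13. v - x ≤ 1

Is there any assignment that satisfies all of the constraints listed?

Constraints 2, 5, and 10 give w ≤ v, v ≤ y, y < w. Chaining: w ≤ v ≤ y < w, which forces w < w — impossible.

Unsatisfiable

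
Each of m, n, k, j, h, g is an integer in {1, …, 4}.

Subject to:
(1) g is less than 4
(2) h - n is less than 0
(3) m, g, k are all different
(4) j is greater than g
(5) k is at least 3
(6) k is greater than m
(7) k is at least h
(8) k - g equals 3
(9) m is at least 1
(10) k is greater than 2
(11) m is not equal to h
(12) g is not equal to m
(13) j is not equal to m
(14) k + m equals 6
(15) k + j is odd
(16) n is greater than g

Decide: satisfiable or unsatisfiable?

Setting (m, n, k, j, h, g) = (2, 3, 4, 3, 1, 1) satisfies everything: constraint 2: h - n = -2; constraint 8: k - g = 3, and the others follow.

Satisfiable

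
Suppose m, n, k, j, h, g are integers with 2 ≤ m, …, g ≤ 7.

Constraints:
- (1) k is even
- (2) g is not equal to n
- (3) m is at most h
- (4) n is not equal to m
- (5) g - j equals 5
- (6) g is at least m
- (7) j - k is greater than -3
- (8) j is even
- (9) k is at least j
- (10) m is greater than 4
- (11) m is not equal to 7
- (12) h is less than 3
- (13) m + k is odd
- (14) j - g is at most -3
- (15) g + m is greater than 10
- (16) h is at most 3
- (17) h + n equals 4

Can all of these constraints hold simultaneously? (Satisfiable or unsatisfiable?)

Unsatisfiable

From constraint 10: m ≥ 5. From constraints 3 and 16: m ≤ h and h ≤ 3, so m ≤ 3. But 3 < 5, so no value of m works.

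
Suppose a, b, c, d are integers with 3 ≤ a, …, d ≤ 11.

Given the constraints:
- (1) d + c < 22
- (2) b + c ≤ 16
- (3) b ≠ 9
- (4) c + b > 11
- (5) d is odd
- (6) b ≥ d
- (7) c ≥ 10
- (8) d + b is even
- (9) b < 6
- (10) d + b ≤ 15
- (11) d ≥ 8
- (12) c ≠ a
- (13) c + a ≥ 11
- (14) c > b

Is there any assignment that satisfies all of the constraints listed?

From constraints 6 and 11: b ≥ d ≥ 8. From constraint 7: c ≥ 10. Hence b + c ≥ 18. But constraint 2 requires b + c ≤ 16, and 16 < 18. Contradiction.

Unsatisfiable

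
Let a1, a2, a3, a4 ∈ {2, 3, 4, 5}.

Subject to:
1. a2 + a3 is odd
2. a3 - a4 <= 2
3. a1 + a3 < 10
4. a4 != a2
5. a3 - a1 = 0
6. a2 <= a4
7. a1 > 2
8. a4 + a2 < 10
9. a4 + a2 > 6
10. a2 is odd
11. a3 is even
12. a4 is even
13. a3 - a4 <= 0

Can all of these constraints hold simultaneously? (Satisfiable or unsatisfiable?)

Take a1 = 4, a2 = 3, a3 = 4, a4 = 4. Then constraint 2: a3 - a4 = 0; constraint 3: a1 + a3 = 8; constraint 5: a3 - a1 = 0, and every other listed constraint is also met.

Satisfiable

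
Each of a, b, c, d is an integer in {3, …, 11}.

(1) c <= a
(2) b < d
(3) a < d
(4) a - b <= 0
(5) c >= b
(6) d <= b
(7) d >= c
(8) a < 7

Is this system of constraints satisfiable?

Unsatisfiable

Constraints 1, 3, 5, and 6 give a < d, d ≤ b, b ≤ c, c ≤ a. Chaining: a < d ≤ b ≤ c ≤ a, which forces a < a — impossible.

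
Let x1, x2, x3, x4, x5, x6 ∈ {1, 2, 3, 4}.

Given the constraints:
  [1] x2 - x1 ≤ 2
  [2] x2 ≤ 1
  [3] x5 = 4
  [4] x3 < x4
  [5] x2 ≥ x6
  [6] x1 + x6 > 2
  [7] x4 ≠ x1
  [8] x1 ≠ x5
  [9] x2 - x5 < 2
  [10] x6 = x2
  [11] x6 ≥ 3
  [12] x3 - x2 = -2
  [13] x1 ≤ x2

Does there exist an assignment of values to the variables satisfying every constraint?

From constraint 11: x6 ≥ 3. From constraints 2 and 5: x6 ≤ x2 and x2 ≤ 1, so x6 ≤ 1. But 1 < 3, so no value of x6 works.

Unsatisfiable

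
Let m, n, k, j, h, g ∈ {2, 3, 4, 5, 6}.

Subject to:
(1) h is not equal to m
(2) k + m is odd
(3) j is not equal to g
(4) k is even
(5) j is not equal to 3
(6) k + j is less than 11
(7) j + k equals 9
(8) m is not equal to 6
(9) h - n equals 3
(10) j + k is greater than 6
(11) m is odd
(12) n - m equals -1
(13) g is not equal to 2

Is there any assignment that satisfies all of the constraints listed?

Satisfiable

Try m = 3, n = 2, k = 4, j = 5, h = 5, g = 6.
Check constraint 6: k + j = 9; constraint 7: j + k = 9. The remaining constraints are straightforward to verify.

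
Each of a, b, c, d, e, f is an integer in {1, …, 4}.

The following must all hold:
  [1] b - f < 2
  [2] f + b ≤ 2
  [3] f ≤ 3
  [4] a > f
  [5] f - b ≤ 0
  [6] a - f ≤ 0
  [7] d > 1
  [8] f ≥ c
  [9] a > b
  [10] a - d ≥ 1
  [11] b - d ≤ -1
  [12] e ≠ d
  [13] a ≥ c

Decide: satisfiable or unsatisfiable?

Constraints 5, 6, 10, and 11 give d − b ≥ 1, b − f ≥ 0, f − a ≥ 0, a − d ≥ 1.
Adding all 4 inequalities: the left sides telescope to 0, and the right sides sum to 1 + 0 + 0 + 1 = 2. So 0 ≥ 2, which is false.

Unsatisfiable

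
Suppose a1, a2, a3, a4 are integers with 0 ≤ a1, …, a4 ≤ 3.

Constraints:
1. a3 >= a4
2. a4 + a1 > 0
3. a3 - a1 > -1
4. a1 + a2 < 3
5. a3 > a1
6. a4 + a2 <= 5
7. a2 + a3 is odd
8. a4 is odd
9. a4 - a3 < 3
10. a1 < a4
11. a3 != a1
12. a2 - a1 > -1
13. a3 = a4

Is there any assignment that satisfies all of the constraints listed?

Take a1 = 0, a2 = 2, a3 = 1, a4 = 1. Then constraint 2: a4 + a1 = 1; constraint 3: a3 - a1 = 1, and every other listed constraint is also met.

Satisfiable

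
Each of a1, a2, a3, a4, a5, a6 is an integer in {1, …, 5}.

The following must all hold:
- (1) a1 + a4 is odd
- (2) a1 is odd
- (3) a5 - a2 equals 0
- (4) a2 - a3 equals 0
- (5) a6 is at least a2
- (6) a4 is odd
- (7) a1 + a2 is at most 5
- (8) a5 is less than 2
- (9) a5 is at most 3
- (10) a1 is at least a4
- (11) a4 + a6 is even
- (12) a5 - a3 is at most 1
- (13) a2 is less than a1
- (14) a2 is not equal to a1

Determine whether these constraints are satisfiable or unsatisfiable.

Constraint 2 makes a1 odd and constraint 6 makes a4 odd, so a1 + a4 must be even. Constraint 1 says a1 + a4 is odd — contradiction.

Unsatisfiable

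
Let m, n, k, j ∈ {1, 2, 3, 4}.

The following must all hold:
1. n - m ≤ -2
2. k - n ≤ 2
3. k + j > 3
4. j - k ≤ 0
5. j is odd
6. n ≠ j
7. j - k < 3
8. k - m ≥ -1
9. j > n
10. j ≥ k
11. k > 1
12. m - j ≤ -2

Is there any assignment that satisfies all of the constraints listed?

Constraints 1, 2, 4, and 12 give n − k ≥ -2, k − j ≥ 0, j − m ≥ 2, m − n ≥ 2.
Adding all 4 inequalities: the left sides telescope to 0, and the right sides sum to (-2) + 0 + 2 + 2 = 2. So 0 ≥ 2, which is false.

Unsatisfiable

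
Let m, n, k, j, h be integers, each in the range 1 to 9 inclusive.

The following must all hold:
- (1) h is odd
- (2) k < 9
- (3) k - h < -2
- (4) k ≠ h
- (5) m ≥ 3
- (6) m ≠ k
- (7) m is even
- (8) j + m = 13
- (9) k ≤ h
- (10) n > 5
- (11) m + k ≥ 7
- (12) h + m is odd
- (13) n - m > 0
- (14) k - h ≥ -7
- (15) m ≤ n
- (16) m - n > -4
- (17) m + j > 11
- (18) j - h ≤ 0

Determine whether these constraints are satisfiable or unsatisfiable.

Take m = 4, n = 7, k = 5, j = 9, h = 9. Then constraint 3: k - h = -4; constraint 8: j + m = 13, and every other listed constraint is also met.

Satisfiable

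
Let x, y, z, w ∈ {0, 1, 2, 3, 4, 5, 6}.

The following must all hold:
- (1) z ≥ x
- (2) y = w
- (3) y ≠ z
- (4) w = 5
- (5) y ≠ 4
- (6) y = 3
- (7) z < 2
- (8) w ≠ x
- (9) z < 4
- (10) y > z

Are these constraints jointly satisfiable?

Constraint 6 fixes y = 3 and constraint 4 fixes w = 5, but constraint 2 requires y = w. Since 3 ≠ 5, contradiction.

Unsatisfiable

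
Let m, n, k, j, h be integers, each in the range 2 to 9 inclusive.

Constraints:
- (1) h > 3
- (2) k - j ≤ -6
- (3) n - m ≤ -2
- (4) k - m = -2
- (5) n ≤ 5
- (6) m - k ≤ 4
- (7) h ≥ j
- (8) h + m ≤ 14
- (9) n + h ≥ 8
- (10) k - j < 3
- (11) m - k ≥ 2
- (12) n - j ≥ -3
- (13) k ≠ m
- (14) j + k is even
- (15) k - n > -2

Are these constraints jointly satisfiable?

Constraints 2, 3, 6, and 12 give m − n ≥ 2, n − j ≥ -3, j − k ≥ 6, k − m ≥ -4.
Adding all 4 inequalities: the left sides telescope to 0, and the right sides sum to 2 + (-3) + 6 + (-4) = 1. So 0 ≥ 1, which is false.

Unsatisfiable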